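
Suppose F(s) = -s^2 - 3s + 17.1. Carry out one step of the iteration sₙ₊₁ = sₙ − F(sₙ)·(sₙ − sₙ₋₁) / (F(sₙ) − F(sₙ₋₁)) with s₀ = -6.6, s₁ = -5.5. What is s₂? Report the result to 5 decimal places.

-5.86813

F(-6.6) = -6.6600000, F(-5.5) = 3.3500000
s₂ = -5.5000000 − 3.3500000·(-5.5000000 − (-6.6000000)) / (3.3500000 − (-6.6600000)) = -5.5000000 − (3.6850000)/(10.0100000) = -5.8681319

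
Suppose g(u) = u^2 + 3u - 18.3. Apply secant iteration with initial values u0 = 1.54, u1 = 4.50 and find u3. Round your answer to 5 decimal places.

2.99868

g(1.54) = -11.3084000, g(4.50) = 15.4500000
u2 = 4.5000000 − 15.4500000·(4.5000000 − 1.5400000) / (15.4500000 − (-11.3084000)) = 4.5000000 − (45.7320000)/(26.7584000) = 2.7909292
g(2.7909292) = -2.1379266
u3 = 2.7909292 − (-2.1379266)·(2.7909292 − 4.5000000) / (-2.1379266 − 15.4500000) = 2.7909292 − (3.6538679)/(-17.5879266) = 2.9986778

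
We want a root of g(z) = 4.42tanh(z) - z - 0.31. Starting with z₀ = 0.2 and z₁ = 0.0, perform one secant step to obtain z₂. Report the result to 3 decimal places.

0.092

g(0.2) = 0.36240, g(0.0) = -0.31000
z₂ = 0.00000 − (-0.31000)·(0.00000 − 0.20000) / (-0.31000 − 0.36240) = 0.00000 − (0.06200)/(-0.67240) = 0.09221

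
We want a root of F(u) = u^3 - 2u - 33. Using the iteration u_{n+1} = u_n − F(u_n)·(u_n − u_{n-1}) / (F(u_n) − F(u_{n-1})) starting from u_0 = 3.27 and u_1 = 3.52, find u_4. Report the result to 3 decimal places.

3.415

F(3.27) = -4.57422, F(3.52) = 3.57421
u_2 = 3.52000 − 3.57421·(3.52000 − 3.27000) / (3.57421 − (-4.57422)) = 3.52000 − (0.89355)/(8.14842) = 3.41034
F(3.41034) = -0.15698
u_3 = 3.41034 − (-0.15698)·(3.41034 − 3.52000) / (-0.15698 − 3.57421) = 3.41034 − (0.01721)/(-3.73119) = 3.41495
F(3.41495) = -0.00501
u_4 = 3.41495 − (-0.00501)·(3.41495 − 3.41034) / (-0.00501 − (-0.15698)) = 3.41495 − (-0.00002)/(0.15197) = 3.41511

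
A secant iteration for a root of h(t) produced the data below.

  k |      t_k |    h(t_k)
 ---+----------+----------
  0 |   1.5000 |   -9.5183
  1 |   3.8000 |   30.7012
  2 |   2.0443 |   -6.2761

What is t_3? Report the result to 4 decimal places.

t_3 = 2.0443 − (-6.2761)·(2.0443 − 3.8000) / (-6.2761 − 30.7012)
   = 2.0443 − (11.018949)/(-36.977300) = 2.342292

2.3423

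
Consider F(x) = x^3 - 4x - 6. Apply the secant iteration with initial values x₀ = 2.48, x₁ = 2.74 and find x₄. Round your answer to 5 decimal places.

F(2.48) = -0.6670080, F(2.74) = 3.6108240
x₂ = 2.7400000 − 3.6108240·(2.7400000 − 2.4800000) / (3.6108240 − (-0.6670080)) = 2.7400000 − (0.9388142)/(4.2778320) = 2.5205397
F(2.5205397) = -0.0688665
x₃ = 2.5205397 − (-0.0688665)·(2.5205397 − 2.7400000) / (-0.0688665 − 3.6108240) = 2.5205397 − (0.0151135)/(-3.6796905) = 2.5246470
F(2.5246470) = -0.0068861
x₄ = 2.5246470 − (-0.0068861)·(2.5246470 − 2.5205397) / (-0.0068861 − (-0.0688665)) = 2.5246470 − (-0.0000283)/(0.0619804) = 2.5251033

2.52510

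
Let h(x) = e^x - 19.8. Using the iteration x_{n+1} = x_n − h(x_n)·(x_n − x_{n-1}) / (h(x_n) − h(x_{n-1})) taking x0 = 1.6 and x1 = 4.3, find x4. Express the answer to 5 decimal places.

h(1.6) = -14.8469676, h(4.3) = 53.8997937
x2 = 4.3000000 − 53.8997937·(4.3000000 − 1.6000000) / (53.8997937 − (-14.8469676)) = 4.3000000 − (145.5294430)/(68.7467613) = 2.1831084
h(2.1831084) = -10.9261533
x3 = 2.1831084 − (-10.9261533)·(2.1831084 − 4.3000000) / (-10.9261533 − 53.8997937) = 2.1831084 − (23.1294824)/(-64.8259470) = 2.5399020
h(2.5399020) = -7.1215720
x4 = 2.5399020 − (-7.1215720)·(2.5399020 − 2.1831084) / (-7.1215720 − (-10.9261533)) = 2.5399020 − (-2.5409312)/(3.8045813) = 3.2077629

3.20776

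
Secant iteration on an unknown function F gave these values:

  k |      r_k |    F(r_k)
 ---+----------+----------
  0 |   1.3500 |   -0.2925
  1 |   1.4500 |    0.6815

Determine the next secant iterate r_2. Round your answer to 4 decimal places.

1.3800

r_2 = 1.4500 − 0.6815·(1.4500 − 1.3500) / (0.6815 − (-0.2925))
   = 1.4500 − (0.068150)/(0.974000) = 1.380031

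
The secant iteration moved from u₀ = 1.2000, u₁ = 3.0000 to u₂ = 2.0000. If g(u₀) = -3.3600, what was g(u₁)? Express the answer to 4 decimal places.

The secant line through (1.2000, -3.3600) and (3.0000, g(u₁)) crosses zero at u₂ = 2.0000.
So (1.2000, -3.3600), (3.0000, g(u₁)), (2.0000, 0) are collinear:
g(u₁) = -3.3600 · (3.0000 − 2.0000) / (1.2000 − 2.0000) = -3.3600 · (1.000000)/(-0.800000) = 4.200000

4.2000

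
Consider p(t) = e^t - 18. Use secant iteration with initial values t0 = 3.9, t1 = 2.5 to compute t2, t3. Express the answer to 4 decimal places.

p(3.9) = 31.402449, p(2.5) = -5.817506
t2 = 2.500000 − (-5.817506)·(2.500000 − 3.900000) / (-5.817506 − 31.402449) = 2.500000 − (8.144508)/(-37.219955) = 2.718821
p(2.718821) = -2.837565
t3 = 2.718821 − (-2.837565)·(2.718821 − 2.500000) / (-2.837565 − (-5.817506)) = 2.718821 − (-0.620919)/(2.979941) = 2.927187

2.7188, 2.9272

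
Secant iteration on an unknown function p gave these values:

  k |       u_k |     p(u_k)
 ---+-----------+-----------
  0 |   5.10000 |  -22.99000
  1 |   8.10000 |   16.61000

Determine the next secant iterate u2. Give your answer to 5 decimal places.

6.84167

u2 = 8.10000 − 16.61000·(8.10000 − 5.10000) / (16.61000 − (-22.99000))
   = 8.10000 − (49.8300000)/(39.6000000) = 6.8416667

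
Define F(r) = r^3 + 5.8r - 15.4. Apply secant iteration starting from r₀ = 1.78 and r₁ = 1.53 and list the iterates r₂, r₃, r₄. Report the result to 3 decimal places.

1.740, 1.743, 1.743

F(1.78) = 0.56375, F(1.53) = -2.94442
r₂ = 1.53000 − (-2.94442)·(1.53000 − 1.78000) / (-2.94442 − 0.56375) = 1.53000 − (0.73611)/(-3.50817) = 1.73983
F(1.73983) = -0.04257
r₃ = 1.73983 − (-0.04257)·(1.73983 − 1.53000) / (-0.04257 − (-2.94442)) = 1.73983 − (-0.00893)/(2.90186) = 1.74290
F(1.74290) = 0.00328
r₄ = 1.74290 − 0.00328·(1.74290 − 1.73983) / (0.00328 − (-0.04257)) = 1.74290 − (0.00001)/(0.04585) = 1.74268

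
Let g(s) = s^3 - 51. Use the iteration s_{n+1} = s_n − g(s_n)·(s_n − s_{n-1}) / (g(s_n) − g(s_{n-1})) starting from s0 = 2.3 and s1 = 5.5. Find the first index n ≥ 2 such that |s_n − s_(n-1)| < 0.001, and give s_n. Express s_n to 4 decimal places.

g(2.3) = -38.833000, g(5.5) = 115.375000
s2 = 5.500000 − 115.375000·(3.200000)/(154.208000) = 3.105831;  |Δ| = 2.394169
g(3.105831) = -21.040573
s3 = 3.105831 − (-21.040573)·(-2.394169)/(-136.415573) = 3.475105;  |Δ| = 0.369274
g(3.475105) = -9.033406
s4 = 3.475105 − (-9.033406)·(0.369274)/(12.007167) = 3.752922;  |Δ| = 0.277817
g(3.752922) = 1.857750
s5 = 3.752922 − 1.857750·(0.277817)/(10.891156) = 3.705534;  |Δ| = 0.047388
g(3.705534) = -0.119391
s6 = 3.705534 − (-0.119391)·(-0.047388)/(-1.977141) = 3.708395;  |Δ| = 0.002862
g(3.708395) = -0.001423
s7 = 3.708395 − (-0.001423)·(0.002862)/(0.117968) = 3.708430;  |Δ| = 0.000035
|s7 − s6| = 0.000035 < 0.001

n = 7, s_n = 3.7084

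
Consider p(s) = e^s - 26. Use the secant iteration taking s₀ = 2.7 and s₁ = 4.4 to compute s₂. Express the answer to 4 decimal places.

2.9840

p(2.7) = -11.120268, p(4.4) = 55.450869
s₂ = 4.400000 − 55.450869·(4.400000 − 2.700000) / (55.450869 − (-11.120268)) = 4.400000 − (94.266477)/(66.571137) = 2.983974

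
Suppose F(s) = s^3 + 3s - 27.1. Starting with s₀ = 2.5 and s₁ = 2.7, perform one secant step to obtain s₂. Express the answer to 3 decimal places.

2.671

F(2.5) = -3.97500, F(2.7) = 0.68300
s₂ = 2.70000 − 0.68300·(2.70000 − 2.50000) / (0.68300 − (-3.97500)) = 2.70000 − (0.13660)/(4.65800) = 2.67067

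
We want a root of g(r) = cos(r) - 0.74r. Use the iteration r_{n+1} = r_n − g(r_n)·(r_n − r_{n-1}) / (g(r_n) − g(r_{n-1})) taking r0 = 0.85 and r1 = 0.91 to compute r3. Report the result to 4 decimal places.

g(0.85) = 0.030983, g(0.91) = -0.059654
r2 = 0.910000 − (-0.059654)·(0.910000 − 0.850000) / (-0.059654 − 0.030983) = 0.910000 − (-0.003579)/(-0.090637) = 0.870510
g(0.870510) = 0.000259
r3 = 0.870510 − 0.000259·(0.870510 − 0.910000) / (0.000259 − (-0.059654)) = 0.870510 − (-0.000010)/(0.059913) = 0.870681

0.8707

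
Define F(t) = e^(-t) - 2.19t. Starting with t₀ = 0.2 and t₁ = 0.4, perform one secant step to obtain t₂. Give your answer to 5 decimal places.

F(0.2) = 0.3807308, F(0.4) = -0.2056800
t₂ = 0.4000000 − (-0.2056800)·(0.4000000 − 0.2000000) / (-0.2056800 − 0.3807308) = 0.4000000 − (-0.0411360)/(-0.5864107) = 0.3298512

0.32985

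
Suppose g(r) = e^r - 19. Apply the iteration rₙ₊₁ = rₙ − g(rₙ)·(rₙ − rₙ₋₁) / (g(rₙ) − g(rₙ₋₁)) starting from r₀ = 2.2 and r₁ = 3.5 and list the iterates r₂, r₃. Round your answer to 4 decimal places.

g(2.2) = -9.974987, g(3.5) = 14.115452
r₂ = 3.500000 − 14.115452·(3.500000 − 2.200000) / (14.115452 − (-9.974987)) = 3.500000 − (18.350088)/(24.090438) = 2.738283
g(2.738283) = -3.539577
r₃ = 2.738283 − (-3.539577)·(2.738283 − 3.500000) / (-3.539577 − 14.115452) = 2.738283 − (2.696155)/(-17.655029) = 2.890997

2.7383, 2.8910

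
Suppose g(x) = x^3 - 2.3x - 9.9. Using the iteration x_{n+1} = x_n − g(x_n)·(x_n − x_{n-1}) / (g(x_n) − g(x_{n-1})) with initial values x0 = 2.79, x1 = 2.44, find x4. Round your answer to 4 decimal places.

g(2.79) = 5.400639, g(2.44) = -0.985216
x2 = 2.440000 − (-0.985216)·(2.440000 − 2.790000) / (-0.985216 − 5.400639) = 2.440000 − (0.344826)/(-6.385855) = 2.493998
g(2.493998) = -0.123457
x3 = 2.493998 − (-0.123457)·(2.493998 − 2.440000) / (-0.123457 − (-0.985216)) = 2.493998 − (-0.006666)/(0.861759) = 2.501734
g(2.501734) = 0.003551
x4 = 2.501734 − 0.003551·(2.501734 − 2.493998) / (0.003551 − (-0.123457)) = 2.501734 − (0.000027)/(0.127008) = 2.501518

2.5015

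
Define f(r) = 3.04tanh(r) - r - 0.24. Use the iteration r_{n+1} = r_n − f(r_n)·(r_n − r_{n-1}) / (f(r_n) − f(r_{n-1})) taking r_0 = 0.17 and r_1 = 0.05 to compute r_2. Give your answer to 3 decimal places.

0.119

f(0.17) = 0.10188, f(0.05) = -0.13813
r_2 = 0.05000 − (-0.13813)·(0.05000 − 0.17000) / (-0.13813 − 0.10188) = 0.05000 − (0.01658)/(-0.24000) = 0.11906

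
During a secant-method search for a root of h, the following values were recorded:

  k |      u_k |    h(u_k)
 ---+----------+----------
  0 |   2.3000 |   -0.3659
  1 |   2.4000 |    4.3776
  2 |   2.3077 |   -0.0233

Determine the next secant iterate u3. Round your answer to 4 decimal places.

2.3082

u3 = 2.3077 − (-0.0233)·(2.3077 − 2.4000) / (-0.0233 − 4.3776)
   = 2.3077 − (0.002151)/(-4.400900) = 2.308189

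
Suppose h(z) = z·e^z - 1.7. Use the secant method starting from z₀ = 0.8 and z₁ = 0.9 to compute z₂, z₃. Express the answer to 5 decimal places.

h(0.8) = 0.0804327, h(0.9) = 0.5136428
z₂ = 0.9000000 − 0.5136428·(0.9000000 − 0.8000000) / (0.5136428 − 0.0804327) = 0.9000000 − (0.0513643)/(0.4332101) = 0.7814333
h(0.7814333) = 0.0071202
z₃ = 0.7814333 − 0.0071202·(0.7814333 − 0.9000000) / (0.0071202 − 0.5136428) = 0.7814333 − (-0.0008442)/(-0.5065226) = 0.7797666

0.78143, 0.77977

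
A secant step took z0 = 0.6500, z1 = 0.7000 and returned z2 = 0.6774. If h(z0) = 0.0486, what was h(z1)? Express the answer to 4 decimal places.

-0.0401

The secant line through (0.6500, 0.0486) and (0.7000, h(z1)) crosses zero at z2 = 0.6774.
So (0.6500, 0.0486), (0.7000, h(z1)), (0.6774, 0) are collinear:
h(z1) = 0.0486 · (0.7000 − 0.6774) / (0.6500 − 0.6774) = 0.0486 · (0.022600)/(-0.027400) = -0.040086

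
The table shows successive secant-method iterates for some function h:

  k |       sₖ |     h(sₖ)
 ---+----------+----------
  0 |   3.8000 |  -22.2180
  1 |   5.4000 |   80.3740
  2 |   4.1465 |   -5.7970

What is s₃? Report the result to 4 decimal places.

s₃ = 4.1465 − (-5.7970)·(4.1465 − 5.4000) / (-5.7970 − 80.3740)
   = 4.1465 − (7.266540)/(-86.171000) = 4.230827

4.2308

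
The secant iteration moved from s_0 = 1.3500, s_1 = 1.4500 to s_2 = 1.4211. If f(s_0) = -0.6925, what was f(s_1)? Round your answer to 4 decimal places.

0.2815

The secant line through (1.3500, -0.6925) and (1.4500, f(s_1)) crosses zero at s_2 = 1.4211.
So (1.3500, -0.6925), (1.4500, f(s_1)), (1.4211, 0) are collinear:
f(s_1) = -0.6925 · (1.4500 − 1.4211) / (1.3500 − 1.4211) = -0.6925 · (0.028900)/(-0.071100) = 0.281480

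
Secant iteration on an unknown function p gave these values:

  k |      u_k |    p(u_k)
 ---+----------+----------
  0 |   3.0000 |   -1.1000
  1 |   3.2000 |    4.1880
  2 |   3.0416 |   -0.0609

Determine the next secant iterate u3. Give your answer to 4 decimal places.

u3 = 3.0416 − (-0.0609)·(3.0416 − 3.2000) / (-0.0609 − 4.1880)
   = 3.0416 − (0.009647)/(-4.248900) = 3.043870

3.0439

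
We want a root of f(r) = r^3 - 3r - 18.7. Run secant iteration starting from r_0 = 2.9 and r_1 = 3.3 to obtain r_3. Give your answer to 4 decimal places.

3.0277

f(2.9) = -3.011000, f(3.3) = 7.337000
r_2 = 3.300000 − 7.337000·(3.300000 − 2.900000) / (7.337000 − (-3.011000)) = 3.300000 − (2.934800)/(10.348000) = 3.016390
f(3.016390) = -0.304227
r_3 = 3.016390 − (-0.304227)·(3.016390 − 3.300000) / (-0.304227 − 7.337000) = 3.016390 − (0.086282)/(-7.641227) = 3.027681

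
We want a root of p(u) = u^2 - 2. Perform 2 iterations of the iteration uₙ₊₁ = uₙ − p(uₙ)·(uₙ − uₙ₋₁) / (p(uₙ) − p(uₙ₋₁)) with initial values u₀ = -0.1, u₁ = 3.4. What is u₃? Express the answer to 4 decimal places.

p(-0.1) = -1.990000, p(3.4) = 9.560000
u₂ = 3.400000 − 9.560000·(3.400000 − (-0.100000)) / (9.560000 − (-1.990000)) = 3.400000 − (33.460000)/(11.550000) = 0.503030
p(0.503030) = -1.746961
u₃ = 0.503030 − (-1.746961)·(0.503030 − 3.400000) / (-1.746961 − 9.560000) = 0.503030 − (5.060892)/(-11.306961) = 0.950621

0.9506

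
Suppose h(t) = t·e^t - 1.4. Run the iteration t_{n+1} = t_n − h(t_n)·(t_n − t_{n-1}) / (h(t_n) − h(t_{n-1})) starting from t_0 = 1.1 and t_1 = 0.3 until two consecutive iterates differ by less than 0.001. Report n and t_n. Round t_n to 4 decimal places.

h(1.1) = 1.904583, h(0.3) = -0.995042
t_2 = 0.300000 − (-0.995042)·(-0.800000)/(-2.899625) = 0.574530;  |Δ| = 0.274530
h(0.574530) = -0.379465
t_3 = 0.574530 − (-0.379465)·(0.274530)/(0.615577) = 0.743761;  |Δ| = 0.169231
h(0.743761) = 0.164748
t_4 = 0.743761 − 0.164748·(0.169231)/(0.544213) = 0.692530;  |Δ| = 0.051231
h(0.692530) = -0.015795
t_5 = 0.692530 − (-0.015795)·(-0.051231)/(-0.180542) = 0.697012;  |Δ| = 0.004482
h(0.697012) = -0.000578
t_6 = 0.697012 − (-0.000578)·(0.004482)/(0.015216) = 0.697182;  |Δ| = 0.000170
|t_6 − t_5| = 0.000170 < 0.001

n = 6, t_n = 0.6972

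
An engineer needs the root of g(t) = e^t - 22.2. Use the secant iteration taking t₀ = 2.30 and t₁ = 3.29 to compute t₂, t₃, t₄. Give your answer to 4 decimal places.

3.0175, 3.0924, 3.1004

g(2.30) = -12.225818, g(3.29) = 4.642864
t₂ = 3.290000 − 4.642864·(3.290000 − 2.300000) / (4.642864 − (-12.225818)) = 3.290000 − (4.596435)/(16.868681) = 3.017517
g(3.017517) = -1.759533
t₃ = 3.017517 − (-1.759533)·(3.017517 − 3.290000) / (-1.759533 − 4.642864) = 3.017517 − (0.479443)/(-6.402396) = 3.092402
g(3.092402) = -0.170078
t₄ = 3.092402 − (-0.170078)·(3.092402 − 3.017517) / (-0.170078 − (-1.759533)) = 3.092402 − (-0.012736)/(1.589455) = 3.100415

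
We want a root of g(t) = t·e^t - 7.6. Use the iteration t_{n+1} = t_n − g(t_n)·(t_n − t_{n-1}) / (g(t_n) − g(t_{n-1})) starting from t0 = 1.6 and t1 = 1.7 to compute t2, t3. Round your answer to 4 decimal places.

g(1.6) = 0.324852, g(1.7) = 1.705711
t2 = 1.700000 − 1.705711·(1.700000 − 1.600000) / (1.705711 − 0.324852) = 1.700000 − (0.170571)/(1.380859) = 1.576475
g(1.576475) = 0.026780
t3 = 1.576475 − 0.026780·(1.576475 − 1.700000) / (0.026780 − 1.705711) = 1.576475 − (-0.003308)/(-1.678930) = 1.574504

1.5765, 1.5745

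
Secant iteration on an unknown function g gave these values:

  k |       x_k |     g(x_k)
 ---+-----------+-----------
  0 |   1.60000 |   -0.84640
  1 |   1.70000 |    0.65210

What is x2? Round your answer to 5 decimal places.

x2 = 1.70000 − 0.65210·(1.70000 − 1.60000) / (0.65210 − (-0.84640))
   = 1.70000 − (0.0652100)/(1.4985000) = 1.6564831

1.65648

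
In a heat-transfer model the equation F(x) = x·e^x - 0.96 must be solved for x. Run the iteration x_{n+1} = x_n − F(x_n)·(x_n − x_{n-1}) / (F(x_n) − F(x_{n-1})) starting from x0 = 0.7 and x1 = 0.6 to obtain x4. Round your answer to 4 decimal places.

F(0.7) = 0.449627, F(0.6) = 0.133271
x2 = 0.600000 − 0.133271·(0.600000 − 0.700000) / (0.133271 − 0.449627) = 0.600000 − (-0.013327)/(-0.316356) = 0.557873
F(0.557873) = 0.014578
x3 = 0.557873 − 0.014578·(0.557873 − 0.600000) / (0.014578 − 0.133271) = 0.557873 − (-0.000614)/(-0.118694) = 0.552699
F(0.552699) = 0.000556
x4 = 0.552699 − 0.000556·(0.552699 − 0.557873) / (0.000556 − 0.014578) = 0.552699 − (-0.000003)/(-0.014021) = 0.552494

0.5525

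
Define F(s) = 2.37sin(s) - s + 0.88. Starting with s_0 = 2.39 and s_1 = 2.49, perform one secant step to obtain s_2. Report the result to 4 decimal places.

F(2.39) = 0.108244, F(2.49) = -0.172705
s_2 = 2.490000 − (-0.172705)·(2.490000 − 2.390000) / (-0.172705 − 0.108244) = 2.490000 − (-0.017271)/(-0.280949) = 2.428528

2.4285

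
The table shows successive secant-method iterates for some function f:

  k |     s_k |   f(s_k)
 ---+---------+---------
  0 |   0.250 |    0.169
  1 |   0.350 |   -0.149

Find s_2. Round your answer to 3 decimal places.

s_2 = 0.350 − (-0.149)·(0.350 − 0.250) / (-0.149 − 0.169)
   = 0.350 − (-0.01490)/(-0.31800) = 0.30314

0.303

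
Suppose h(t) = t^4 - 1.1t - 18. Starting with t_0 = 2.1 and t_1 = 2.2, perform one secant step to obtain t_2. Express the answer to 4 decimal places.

h(2.1) = -0.861900, h(2.2) = 3.005600
t_2 = 2.200000 − 3.005600·(2.200000 − 2.100000) / (3.005600 − (-0.861900)) = 2.200000 − (0.300560)/(3.867500) = 2.122286

2.1223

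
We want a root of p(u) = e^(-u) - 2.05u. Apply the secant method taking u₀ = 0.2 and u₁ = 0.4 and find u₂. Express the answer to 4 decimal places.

0.3464

p(0.2) = 0.408731, p(0.4) = -0.149680
u₂ = 0.400000 − (-0.149680)·(0.400000 − 0.200000) / (-0.149680 − 0.408731) = 0.400000 − (-0.029936)/(-0.558411) = 0.346391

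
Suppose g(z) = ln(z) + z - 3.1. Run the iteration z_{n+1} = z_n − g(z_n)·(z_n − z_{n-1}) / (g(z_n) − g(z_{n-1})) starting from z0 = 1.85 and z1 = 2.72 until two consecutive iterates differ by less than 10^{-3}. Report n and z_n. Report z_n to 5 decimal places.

g(1.85) = -0.6348144, g(2.72) = 0.6206319
z2 = 2.7200000 − 0.6206319·(0.8700000)/(1.2554462) = 2.2899141;  |Δ| = 0.4300859
g(2.2899141) = 0.0184284
z3 = 2.2899141 − 0.0184284·(-0.4300859)/(-0.6022035) = 2.2767528;  |Δ| = 0.0131613
g(2.2767528) = -0.0004970
z4 = 2.2767528 − (-0.0004970)·(-0.0131613)/(-0.0189254) = 2.2770984;  |Δ| = 0.0003456
|z4 − z3| = 0.0003456 < 10^{-3}

n = 4, z_n = 2.27710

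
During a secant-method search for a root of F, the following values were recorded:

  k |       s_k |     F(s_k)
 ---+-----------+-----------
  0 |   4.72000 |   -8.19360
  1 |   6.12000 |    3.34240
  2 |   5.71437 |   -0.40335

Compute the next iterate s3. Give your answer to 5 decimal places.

s3 = 5.71437 − (-0.40335)·(5.71437 − 6.12000) / (-0.40335 − 3.34240)
   = 5.71437 − (0.1636109)/(-3.7457500) = 5.7580491

5.75805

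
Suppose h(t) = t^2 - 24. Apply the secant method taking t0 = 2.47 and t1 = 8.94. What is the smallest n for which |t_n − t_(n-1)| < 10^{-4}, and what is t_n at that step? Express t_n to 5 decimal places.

n = 7, t_n = 4.89898

h(2.47) = -17.8991000, h(8.94) = 55.9236000
t2 = 8.9400000 − 55.9236000·(6.4700000)/(73.8227000) = 4.0387204;  |Δ| = 4.9012796
h(4.0387204) = -7.6887374
t3 = 4.0387204 − (-7.6887374)·(-4.9012796)/(-63.6123374) = 4.6311315;  |Δ| = 0.5924110
h(4.6311315) = -2.5526213
t4 = 4.6311315 − (-2.5526213)·(0.5924110)/(5.1361160) = 4.9255565;  |Δ| = 0.2944250
h(4.9255565) = 0.2611067
t5 = 4.9255565 − 0.2611067·(0.2944250)/(2.8137280) = 4.8982346;  |Δ| = 0.0273219
h(4.8982346) = -0.0072978
t6 = 4.8982346 − (-0.0072978)·(-0.0273219)/(-0.2684045) = 4.8989775;  |Δ| = 0.0007429
h(4.8989775) = -0.0000197
t7 = 4.8989775 − (-0.0000197)·(0.0007429)/(0.0072780) = 4.8989795;  |Δ| = 0.0000020
|t7 − t6| = 0.0000020 < 10^{-4}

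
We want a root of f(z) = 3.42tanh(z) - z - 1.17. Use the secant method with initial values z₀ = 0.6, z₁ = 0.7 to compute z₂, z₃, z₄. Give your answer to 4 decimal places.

0.5488, 0.5562, 0.5553

f(0.6) = 0.066710, f(0.7) = 0.196938
z₂ = 0.700000 − 0.196938·(0.700000 − 0.600000) / (0.196938 − 0.066710) = 0.700000 − (0.019694)/(0.130228) = 0.548775
f(0.548775) = -0.010138
z₃ = 0.548775 − (-0.010138)·(0.548775 − 0.700000) / (-0.010138 − 0.196938) = 0.548775 − (0.001533)/(-0.207076) = 0.556178
f(0.556178) = 0.001388
z₄ = 0.556178 − 0.001388·(0.556178 − 0.548775) / (0.001388 − (-0.010138)) = 0.556178 − (0.000010)/(0.011526) = 0.555287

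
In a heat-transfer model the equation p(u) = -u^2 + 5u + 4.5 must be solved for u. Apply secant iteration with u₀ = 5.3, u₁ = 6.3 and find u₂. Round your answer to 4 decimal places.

p(5.3) = 2.910000, p(6.3) = -3.690000
u₂ = 6.300000 − (-3.690000)·(6.300000 − 5.300000) / (-3.690000 − 2.910000) = 6.300000 − (-3.690000)/(-6.600000) = 5.740909

5.7409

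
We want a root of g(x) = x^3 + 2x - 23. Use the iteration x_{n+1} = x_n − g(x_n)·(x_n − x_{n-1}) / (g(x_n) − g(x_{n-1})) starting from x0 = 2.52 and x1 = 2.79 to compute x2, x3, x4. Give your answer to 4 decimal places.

g(2.52) = -1.956992, g(2.79) = 4.297639
x2 = 2.790000 − 4.297639·(2.790000 − 2.520000) / (4.297639 − (-1.956992)) = 2.790000 − (1.160363)/(6.254631) = 2.604479
g(2.604479) = -0.124041
x3 = 2.604479 − (-0.124041)·(2.604479 − 2.790000) / (-0.124041 − 4.297639) = 2.604479 − (0.023012)/(-4.421680) = 2.609684
g(2.609684) = -0.007511
x4 = 2.609684 − (-0.007511)·(2.609684 − 2.604479) / (-0.007511 − (-0.124041)) = 2.609684 − (-0.000039)/(0.116530) = 2.610019

2.6045, 2.6097, 2.6100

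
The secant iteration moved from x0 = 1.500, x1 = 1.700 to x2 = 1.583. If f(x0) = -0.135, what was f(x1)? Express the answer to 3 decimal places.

0.190

The secant line through (1.500, -0.135) and (1.700, f(x1)) crosses zero at x2 = 1.583.
So (1.500, -0.135), (1.700, f(x1)), (1.583, 0) are collinear:
f(x1) = -0.135 · (1.700 − 1.583) / (1.500 − 1.583) = -0.135 · (0.11700)/(-0.08300) = 0.19030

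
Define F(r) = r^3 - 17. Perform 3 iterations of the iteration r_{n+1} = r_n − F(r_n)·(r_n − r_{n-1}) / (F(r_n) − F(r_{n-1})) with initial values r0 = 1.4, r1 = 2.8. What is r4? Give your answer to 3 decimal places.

F(1.4) = -14.25600, F(2.8) = 4.95200
r2 = 2.80000 − 4.95200·(2.80000 − 1.40000) / (4.95200 − (-14.25600)) = 2.80000 − (6.93280)/(19.20800) = 2.43907
F(2.43907) = -2.48987
r3 = 2.43907 − (-2.48987)·(2.43907 − 2.80000) / (-2.48987 − 4.95200) = 2.43907 − (0.89868)/(-7.44187) = 2.55983
F(2.55983) = -0.22619
r4 = 2.55983 − (-0.22619)·(2.55983 − 2.43907) / (-0.22619 − (-2.48987)) = 2.55983 − (-0.02731)/(2.26368) = 2.57189

2.572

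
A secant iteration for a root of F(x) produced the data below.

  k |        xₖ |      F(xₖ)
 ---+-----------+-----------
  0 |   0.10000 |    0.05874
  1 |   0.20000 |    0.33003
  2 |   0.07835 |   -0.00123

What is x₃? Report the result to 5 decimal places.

x₃ = 0.07835 − (-0.00123)·(0.07835 − 0.20000) / (-0.00123 − 0.33003)
   = 0.07835 − (0.0001496)/(-0.3312600) = 0.0788017

0.07880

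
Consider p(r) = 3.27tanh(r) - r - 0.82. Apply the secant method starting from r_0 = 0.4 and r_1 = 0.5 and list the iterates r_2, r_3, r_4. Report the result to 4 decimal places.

p(0.4) = 0.022433, p(0.5) = 0.191123
r_2 = 0.500000 − 0.191123·(0.500000 − 0.400000) / (0.191123 − 0.022433) = 0.500000 − (0.019112)/(0.168690) = 0.386702
p(0.386702) = -0.001663
r_3 = 0.386702 − (-0.001663)·(0.386702 − 0.500000) / (-0.001663 − 0.191123) = 0.386702 − (0.000188)/(-0.192786) = 0.387679
p(0.387679) = 0.000121
r_4 = 0.387679 − 0.000121·(0.387679 − 0.386702) / (0.000121 − (-0.001663)) = 0.387679 − (0.000000)/(0.001784) = 0.387613

0.3867, 0.3877, 0.3876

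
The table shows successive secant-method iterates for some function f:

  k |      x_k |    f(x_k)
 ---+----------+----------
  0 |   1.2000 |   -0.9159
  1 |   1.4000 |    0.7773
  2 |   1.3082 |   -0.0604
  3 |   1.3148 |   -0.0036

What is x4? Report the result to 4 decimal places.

x4 = 1.3148 − (-0.0036)·(1.3148 − 1.3082) / (-0.0036 − (-0.0604))
   = 1.3148 − (-0.000024)/(0.056800) = 1.315218

1.3152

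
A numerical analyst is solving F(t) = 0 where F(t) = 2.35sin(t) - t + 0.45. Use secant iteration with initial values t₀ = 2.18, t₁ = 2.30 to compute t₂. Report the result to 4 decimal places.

F(2.18) = 0.197244, F(2.30) = -0.097593
t₂ = 2.300000 − (-0.097593)·(2.300000 − 2.180000) / (-0.097593 − 0.197244) = 2.300000 − (-0.011711)/(-0.294837) = 2.260279

2.2603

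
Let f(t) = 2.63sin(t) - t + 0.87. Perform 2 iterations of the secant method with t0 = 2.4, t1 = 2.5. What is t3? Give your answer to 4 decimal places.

2.4819

f(2.4) = 0.246468, f(2.5) = -0.056018
t2 = 2.500000 − (-0.056018)·(2.500000 − 2.400000) / (-0.056018 − 0.246468) = 2.500000 − (-0.005602)/(-0.302486) = 2.481481
f(2.481481) = 0.001249
t3 = 2.481481 − 0.001249·(2.481481 − 2.500000) / (0.001249 − (-0.056018)) = 2.481481 − (-0.000023)/(0.057267) = 2.481885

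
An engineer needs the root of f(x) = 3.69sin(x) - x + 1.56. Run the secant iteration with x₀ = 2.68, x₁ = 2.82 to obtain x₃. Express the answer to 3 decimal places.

2.799

f(2.68) = 0.52343, f(2.82) = -0.09367
x₂ = 2.82000 − (-0.09367)·(2.82000 − 2.68000) / (-0.09367 − 0.52343) = 2.82000 − (-0.01311)/(-0.61710) = 2.79875
f(2.79875) = 0.00171
x₃ = 2.79875 − 0.00171·(2.79875 − 2.82000) / (0.00171 − (-0.09367)) = 2.79875 − (-0.00004)/(0.09538) = 2.79913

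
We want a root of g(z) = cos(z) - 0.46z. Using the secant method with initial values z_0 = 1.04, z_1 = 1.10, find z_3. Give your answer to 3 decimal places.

g(1.04) = 0.02782, g(1.10) = -0.05240
z_2 = 1.10000 − (-0.05240)·(1.10000 − 1.04000) / (-0.05240 − 0.02782) = 1.10000 − (-0.00314)/(-0.08022) = 1.06081
g(1.06081) = 0.00020
z_3 = 1.06081 − 0.00020·(1.06081 − 1.10000) / (0.00020 − (-0.05240)) = 1.06081 − (-0.00001)/(0.05260) = 1.06095

1.061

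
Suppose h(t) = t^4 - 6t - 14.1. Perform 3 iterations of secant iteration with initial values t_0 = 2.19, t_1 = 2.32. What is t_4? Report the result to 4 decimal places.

h(2.19) = -4.237425, h(2.32) = 0.950230
t_2 = 2.320000 − 0.950230·(2.320000 − 2.190000) / (0.950230 − (-4.237425)) = 2.320000 − (0.123530)/(5.187655) = 2.296188
h(2.296188) = -0.078101
t_3 = 2.296188 − (-0.078101)·(2.296188 − 2.320000) / (-0.078101 − 0.950230) = 2.296188 − (0.001860)/(-1.028331) = 2.297996
h(2.297996) = -0.001268
t_4 = 2.297996 − (-0.001268)·(2.297996 − 2.296188) / (-0.001268 − (-0.078101)) = 2.297996 − (-0.000002)/(0.076833) = 2.298026

2.2980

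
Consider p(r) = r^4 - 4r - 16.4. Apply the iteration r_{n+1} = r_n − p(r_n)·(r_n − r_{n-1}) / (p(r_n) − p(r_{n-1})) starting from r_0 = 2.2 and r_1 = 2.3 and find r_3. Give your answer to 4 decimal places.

p(2.2) = -1.774400, p(2.3) = 2.384100
r_2 = 2.300000 − 2.384100·(2.300000 − 2.200000) / (2.384100 − (-1.774400)) = 2.300000 − (0.238410)/(4.158500) = 2.242669
p(2.242669) = -0.074150
r_3 = 2.242669 − (-0.074150)·(2.242669 − 2.300000) / (-0.074150 − 2.384100) = 2.242669 − (0.004251)/(-2.458250) = 2.244399

2.2444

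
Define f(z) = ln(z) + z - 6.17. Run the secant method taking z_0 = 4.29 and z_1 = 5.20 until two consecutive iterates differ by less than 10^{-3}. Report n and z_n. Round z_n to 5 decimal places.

n = 4, z_n = 4.63612

f(4.29) = -0.4237133, f(5.20) = 0.6786586
z_2 = 5.2000000 − 0.6786586·(0.9100000)/(1.1023719) = 4.6397722;  |Δ| = 0.5602278
f(4.6397722) = 0.0044375
z_3 = 4.6397722 − 0.0044375·(-0.5602278)/(-0.6742211) = 4.6360850;  |Δ| = 0.0036872
f(4.6360850) = -0.0000448
z_4 = 4.6360850 − (-0.0000448)·(-0.0036872)/(-0.0044823) = 4.6361218;  |Δ| = 0.0000368
|z_4 − z_3| = 0.0000368 < 10^{-3}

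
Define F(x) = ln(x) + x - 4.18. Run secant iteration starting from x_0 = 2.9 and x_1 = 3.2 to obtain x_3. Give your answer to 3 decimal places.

3.061

F(2.9) = -0.21529, F(3.2) = 0.18315
x_2 = 3.20000 − 0.18315·(3.20000 − 2.90000) / (0.18315 − (-0.21529)) = 3.20000 − (0.05495)/(0.39844) = 3.06210
F(3.06210) = 0.00120
x_3 = 3.06210 − 0.00120·(3.06210 − 3.20000) / (0.00120 − 0.18315) = 3.06210 − (-0.00017)/(-0.18195) = 3.06119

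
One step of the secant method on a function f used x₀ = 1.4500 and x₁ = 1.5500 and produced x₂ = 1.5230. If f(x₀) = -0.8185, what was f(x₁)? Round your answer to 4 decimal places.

The secant line through (1.4500, -0.8185) and (1.5500, f(x₁)) crosses zero at x₂ = 1.5230.
So (1.4500, -0.8185), (1.5500, f(x₁)), (1.5230, 0) are collinear:
f(x₁) = -0.8185 · (1.5500 − 1.5230) / (1.4500 − 1.5230) = -0.8185 · (0.027000)/(-0.073000) = 0.302733

0.3027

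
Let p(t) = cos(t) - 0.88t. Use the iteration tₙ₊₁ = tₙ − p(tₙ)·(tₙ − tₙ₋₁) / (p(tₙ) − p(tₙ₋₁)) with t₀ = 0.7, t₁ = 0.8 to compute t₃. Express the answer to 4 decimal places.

p(0.7) = 0.148842, p(0.8) = -0.007293
t₂ = 0.800000 − (-0.007293)·(0.800000 − 0.700000) / (-0.007293 − 0.148842) = 0.800000 − (-0.000729)/(-0.156135) = 0.795329
p(0.795329) = 0.000161
t₃ = 0.795329 − 0.000161·(0.795329 − 0.800000) / (0.000161 − (-0.007293)) = 0.795329 − (-0.000001)/(0.007454) = 0.795429

0.7954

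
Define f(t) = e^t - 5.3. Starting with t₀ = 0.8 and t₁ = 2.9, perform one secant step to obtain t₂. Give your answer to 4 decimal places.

1.2048

f(0.8) = -3.074459, f(2.9) = 12.874145
t₂ = 2.900000 − 12.874145·(2.900000 − 0.800000) / (12.874145 − (-3.074459)) = 2.900000 − (27.035705)/(15.948604) = 1.204823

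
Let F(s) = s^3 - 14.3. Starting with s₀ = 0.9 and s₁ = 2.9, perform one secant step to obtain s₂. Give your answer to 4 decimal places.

F(0.9) = -13.571000, F(2.9) = 10.089000
s₂ = 2.900000 − 10.089000·(2.900000 − 0.900000) / (10.089000 − (-13.571000)) = 2.900000 − (20.178000)/(23.660000) = 2.047168

2.0472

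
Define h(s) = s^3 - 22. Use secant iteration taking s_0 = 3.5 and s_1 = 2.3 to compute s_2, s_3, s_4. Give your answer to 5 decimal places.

h(3.5) = 20.8750000, h(2.3) = -9.8330000
s_2 = 2.3000000 − (-9.8330000)·(2.3000000 − 3.5000000) / (-9.8330000 − 20.8750000) = 2.3000000 − (11.7996000)/(-30.7080000) = 2.6842517
h(2.6842517) = -2.6594112
s_3 = 2.6842517 − (-2.6594112)·(2.6842517 − 2.3000000) / (-2.6594112 − (-9.8330000)) = 2.6842517 − (-1.0218832)/(7.1735888) = 2.8267024
h(2.8267024) = 0.5860493
s_4 = 2.8267024 − 0.5860493·(2.8267024 − 2.6842517) / (0.5860493 − (-2.6594112)) = 2.8267024 − (0.0834832)/(3.2454605) = 2.8009794

2.68425, 2.82670, 2.80098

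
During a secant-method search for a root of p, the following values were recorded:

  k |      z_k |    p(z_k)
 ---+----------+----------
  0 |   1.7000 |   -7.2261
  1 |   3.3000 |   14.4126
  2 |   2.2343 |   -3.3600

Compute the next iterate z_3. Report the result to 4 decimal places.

2.4358

z_3 = 2.2343 − (-3.3600)·(2.2343 − 3.3000) / (-3.3600 − 14.4126)
   = 2.2343 − (3.580752)/(-17.772600) = 2.435776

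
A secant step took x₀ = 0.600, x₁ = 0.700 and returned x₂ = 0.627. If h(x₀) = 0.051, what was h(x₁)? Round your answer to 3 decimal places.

The secant line through (0.600, 0.051) and (0.700, h(x₁)) crosses zero at x₂ = 0.627.
So (0.600, 0.051), (0.700, h(x₁)), (0.627, 0) are collinear:
h(x₁) = 0.051 · (0.700 − 0.627) / (0.600 − 0.627) = 0.051 · (0.07300)/(-0.02700) = -0.13789

-0.138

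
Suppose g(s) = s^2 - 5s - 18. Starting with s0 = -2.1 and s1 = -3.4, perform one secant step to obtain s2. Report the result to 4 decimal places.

g(-2.1) = -3.090000, g(-3.4) = 10.560000
s2 = -3.400000 − 10.560000·(-3.400000 − (-2.100000)) / (10.560000 − (-3.090000)) = -3.400000 − (-13.728000)/(13.650000) = -2.394286

-2.3943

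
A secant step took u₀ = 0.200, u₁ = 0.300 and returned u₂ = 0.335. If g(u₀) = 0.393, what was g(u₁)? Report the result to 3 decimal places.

The secant line through (0.200, 0.393) and (0.300, g(u₁)) crosses zero at u₂ = 0.335.
So (0.200, 0.393), (0.300, g(u₁)), (0.335, 0) are collinear:
g(u₁) = 0.393 · (0.300 − 0.335) / (0.200 − 0.335) = 0.393 · (-0.03500)/(-0.13500) = 0.10189

0.102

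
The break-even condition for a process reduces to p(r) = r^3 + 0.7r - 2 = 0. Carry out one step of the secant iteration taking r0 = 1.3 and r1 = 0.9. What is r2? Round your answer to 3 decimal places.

p(1.3) = 1.10700, p(0.9) = -0.64100
r2 = 0.90000 − (-0.64100)·(0.90000 − 1.30000) / (-0.64100 − 1.10700) = 0.90000 − (0.25640)/(-1.74800) = 1.04668

1.047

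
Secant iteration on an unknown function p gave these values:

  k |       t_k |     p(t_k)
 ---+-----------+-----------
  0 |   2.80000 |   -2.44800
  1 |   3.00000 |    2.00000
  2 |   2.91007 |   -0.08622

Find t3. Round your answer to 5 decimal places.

t3 = 2.91007 − (-0.08622)·(2.91007 − 3.00000) / (-0.08622 − 2.00000)
   = 2.91007 − (0.0077538)/(-2.0862200) = 2.9137867

2.91379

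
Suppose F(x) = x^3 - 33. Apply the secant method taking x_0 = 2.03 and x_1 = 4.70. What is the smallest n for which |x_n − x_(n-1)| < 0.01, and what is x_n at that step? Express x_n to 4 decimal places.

F(2.03) = -24.634573, F(4.70) = 70.823000
x_2 = 4.700000 − 70.823000·(2.670000)/(95.457573) = 2.719042;  |Δ| = 1.980958
F(2.719042) = -12.897600
x_3 = 2.719042 − (-12.897600)·(-1.980958)/(-83.720600) = 3.024219;  |Δ| = 0.305177
F(3.024219) = -5.340785
x_4 = 3.024219 − (-5.340785)·(0.305177)/(7.556815) = 3.239903;  |Δ| = 0.215684
F(3.239903) = 1.009182
x_5 = 3.239903 − 1.009182·(0.215684)/(6.349967) = 3.205625;  |Δ| = 0.034278
F(3.205625) = -0.058885
x_6 = 3.205625 − (-0.058885)·(-0.034278)/(-1.068067) = 3.207515;  |Δ| = 0.001890
|x_6 − x_5| = 0.001890 < 0.01

n = 6, x_n = 3.2075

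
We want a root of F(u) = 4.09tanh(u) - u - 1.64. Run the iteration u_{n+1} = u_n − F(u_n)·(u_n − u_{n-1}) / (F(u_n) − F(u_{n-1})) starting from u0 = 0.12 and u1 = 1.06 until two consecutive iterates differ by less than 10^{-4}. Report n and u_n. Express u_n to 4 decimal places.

n = 7, u_n = 0.6232

F(0.12) = -1.271542, F(1.06) = 0.513365
u2 = 1.060000 − 0.513365·(0.940000)/(1.784908) = 0.789642;  |Δ| = 0.270358
F(0.789642) = 0.262422
u3 = 0.789642 − 0.262422·(-0.270358)/(-0.250943) = 0.506918;  |Δ| = 0.282724
F(0.506918) = -0.234677
u4 = 0.506918 − (-0.234677)·(-0.282724)/(-0.497099) = 0.640391;  |Δ| = 0.133472
F(0.640391) = 0.031136
u5 = 0.640391 − 0.031136·(0.133472)/(0.265813) = 0.624756;  |Δ| = 0.015634
F(0.624756) = 0.002866
u6 = 0.624756 − 0.002866·(-0.015634)/(-0.028270) = 0.623171;  |Δ| = 0.001585
F(0.623171) = -0.000043
u7 = 0.623171 − (-0.000043)·(-0.001585)/(-0.002909) = 0.623194;  |Δ| = 0.000023
|u7 − u6| = 0.000023 < 10^{-4}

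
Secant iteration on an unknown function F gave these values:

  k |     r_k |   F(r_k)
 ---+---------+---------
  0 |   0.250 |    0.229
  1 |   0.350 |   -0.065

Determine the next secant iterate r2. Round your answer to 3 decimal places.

r2 = 0.350 − (-0.065)·(0.350 − 0.250) / (-0.065 − 0.229)
   = 0.350 − (-0.00650)/(-0.29400) = 0.32789

0.328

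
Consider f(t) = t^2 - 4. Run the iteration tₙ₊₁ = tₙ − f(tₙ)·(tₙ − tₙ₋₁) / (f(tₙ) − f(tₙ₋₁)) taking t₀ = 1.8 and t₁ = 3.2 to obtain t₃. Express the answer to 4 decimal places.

1.9888

f(1.8) = -0.760000, f(3.2) = 6.240000
t₂ = 3.200000 − 6.240000·(3.200000 − 1.800000) / (6.240000 − (-0.760000)) = 3.200000 − (8.736000)/(7.000000) = 1.952000
f(1.952000) = -0.189696
t₃ = 1.952000 − (-0.189696)·(1.952000 − 3.200000) / (-0.189696 − 6.240000) = 1.952000 − (0.236741)/(-6.429696) = 1.988820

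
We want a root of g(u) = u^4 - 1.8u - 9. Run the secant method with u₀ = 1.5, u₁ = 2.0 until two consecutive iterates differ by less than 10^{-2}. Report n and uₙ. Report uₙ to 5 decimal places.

g(1.5) = -6.6375000, g(2.0) = 3.4000000
u₂ = 2.0000000 − 3.4000000·(0.5000000)/(10.0375000) = 1.8306351;  |Δ| = 0.1693649
g(1.8306351) = -1.0644346
u₃ = 1.8306351 − (-1.0644346)·(-0.1693649)/(-4.4644346) = 1.8710160;  |Δ| = 0.0403809
g(1.8710160) = -0.1129220
u₄ = 1.8710160 − (-0.1129220)·(0.0403809)/(0.9515127) = 1.8758083;  |Δ| = 0.0047923
|u₄ − u₃| = 0.0047923 < 10^{-2}

n = 4, uₙ = 1.87581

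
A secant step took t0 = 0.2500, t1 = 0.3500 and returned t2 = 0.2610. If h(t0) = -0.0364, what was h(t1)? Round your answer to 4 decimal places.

The secant line through (0.2500, -0.0364) and (0.3500, h(t1)) crosses zero at t2 = 0.2610.
So (0.2500, -0.0364), (0.3500, h(t1)), (0.2610, 0) are collinear:
h(t1) = -0.0364 · (0.3500 − 0.2610) / (0.2500 − 0.2610) = -0.0364 · (0.089000)/(-0.011000) = 0.294509

0.2945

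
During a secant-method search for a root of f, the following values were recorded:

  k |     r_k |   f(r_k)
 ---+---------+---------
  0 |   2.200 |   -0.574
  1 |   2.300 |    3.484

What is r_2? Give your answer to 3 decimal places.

2.214

r_2 = 2.300 − 3.484·(2.300 − 2.200) / (3.484 − (-0.574))
   = 2.300 − (0.34840)/(4.05800) = 2.21414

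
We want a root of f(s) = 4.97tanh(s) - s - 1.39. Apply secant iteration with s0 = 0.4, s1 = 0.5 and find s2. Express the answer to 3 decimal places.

0.368

f(0.4) = 0.09835, f(0.5) = 0.40672
s2 = 0.50000 − 0.40672·(0.50000 − 0.40000) / (0.40672 − 0.09835) = 0.50000 − (0.04067)/(0.30838) = 0.36811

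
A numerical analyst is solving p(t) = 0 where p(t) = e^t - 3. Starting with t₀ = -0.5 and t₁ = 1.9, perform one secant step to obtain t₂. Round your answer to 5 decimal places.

p(-0.5) = -2.3934693, p(1.9) = 3.6858944
t₂ = 1.9000000 − 3.6858944·(1.9000000 − (-0.5000000)) / (3.6858944 − (-2.3934693)) = 1.9000000 − (8.8461467)/(6.0793638) = 0.4448894

0.44489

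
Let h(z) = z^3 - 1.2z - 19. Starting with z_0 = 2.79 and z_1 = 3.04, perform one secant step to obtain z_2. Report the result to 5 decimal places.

2.81593

h(2.79) = -0.6303610, h(3.04) = 5.4464640
z_2 = 3.0400000 − 5.4464640·(3.0400000 − 2.7900000) / (5.4464640 − (-0.6303610)) = 3.0400000 − (1.3616160)/(6.0768250) = 2.8159330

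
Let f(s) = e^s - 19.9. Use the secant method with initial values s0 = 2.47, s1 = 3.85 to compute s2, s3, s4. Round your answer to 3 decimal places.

f(2.47) = -8.07755, f(3.85) = 27.09306
s2 = 3.85000 − 27.09306·(3.85000 − 2.47000) / (27.09306 − (-8.07755)) = 3.85000 − (37.38843)/(35.17062) = 2.78694
f(2.78694) = -3.66870
s3 = 2.78694 − (-3.66870)·(2.78694 − 3.85000) / (-3.66870 − 27.09306) = 2.78694 − (3.90005)/(-30.76176) = 2.91372
f(2.91372) = -1.47472
s4 = 2.91372 − (-1.47472)·(2.91372 − 2.78694) / (-1.47472 − (-3.66870)) = 2.91372 − (-0.18697)/(2.19398) = 2.99894

2.787, 2.914, 2.999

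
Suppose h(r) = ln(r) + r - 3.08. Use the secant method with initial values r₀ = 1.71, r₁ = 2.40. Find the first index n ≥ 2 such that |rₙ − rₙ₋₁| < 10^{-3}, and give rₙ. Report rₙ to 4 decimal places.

n = 4, rₙ = 2.2632

h(1.71) = -0.833507, h(2.40) = 0.195469
r₂ = 2.400000 − 0.195469·(0.690000)/(1.028975) = 2.268925;  |Δ| = 0.131075
h(2.268925) = 0.008230
r₃ = 2.268925 − 0.008230·(-0.131075)/(-0.187238) = 2.263163;  |Δ| = 0.005762
h(2.263163) = -0.000074
r₄ = 2.263163 − (-0.000074)·(-0.005762)/(-0.008304) = 2.263214;  |Δ| = 0.000051
|r₄ − r₃| = 0.000051 < 10^{-3}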